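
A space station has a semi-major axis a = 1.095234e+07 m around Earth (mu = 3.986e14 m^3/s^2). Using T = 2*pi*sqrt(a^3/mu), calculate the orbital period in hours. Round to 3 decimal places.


Step 1: a^3 / mu = 1.313774e+21 / 3.986e14 = 3.295972e+06
Step 2: sqrt(3.295972e+06) = 1815.4811 s
Step 3: T = 2*pi * 1815.4811 = 11407.0 s
Step 4: T in hours = 11407.0 / 3600 = 3.169 hours

3.169


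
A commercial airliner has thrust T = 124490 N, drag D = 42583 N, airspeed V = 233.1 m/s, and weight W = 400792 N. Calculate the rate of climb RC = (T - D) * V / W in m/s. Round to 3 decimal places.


Step 1: Excess thrust = T - D = 124490 - 42583 = 81907 N
Step 2: Excess power = 81907 * 233.1 = 19092521.7 W
Step 3: RC = 19092521.7 / 400792 = 47.637 m/s

47.637


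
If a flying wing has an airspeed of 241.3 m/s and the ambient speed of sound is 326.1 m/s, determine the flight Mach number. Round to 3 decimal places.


Step 1: M = V / a = 241.3 / 326.1
Step 2: M = 0.740

0.740


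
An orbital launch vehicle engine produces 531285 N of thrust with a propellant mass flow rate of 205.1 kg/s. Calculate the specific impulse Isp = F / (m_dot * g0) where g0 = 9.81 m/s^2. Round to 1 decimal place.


Step 1: m_dot * g0 = 205.1 * 9.81 = 2012.03
Step 2: Isp = 531285 / 2012.03 = 264.1 s

264.1


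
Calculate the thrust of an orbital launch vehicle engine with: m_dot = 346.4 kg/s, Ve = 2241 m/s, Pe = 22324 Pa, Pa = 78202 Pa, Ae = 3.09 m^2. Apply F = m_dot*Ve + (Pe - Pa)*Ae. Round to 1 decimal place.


Step 1: Momentum thrust = m_dot * Ve = 346.4 * 2241 = 776282.4 N
Step 2: Pressure thrust = (Pe - Pa) * Ae = (22324 - 78202) * 3.09 = -172663.02 N
Step 3: Total thrust F = 776282.4 + -172663.02 = 603619.4 N

603619.4


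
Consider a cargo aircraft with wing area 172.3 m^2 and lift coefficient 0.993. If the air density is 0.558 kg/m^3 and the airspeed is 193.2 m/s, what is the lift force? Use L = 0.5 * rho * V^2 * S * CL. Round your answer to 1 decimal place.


Step 1: Calculate dynamic pressure q = 0.5 * 0.558 * 193.2^2 = 0.5 * 0.558 * 37326.24 = 10414.021 Pa
Step 2: Multiply by wing area and lift coefficient: L = 10414.021 * 172.3 * 0.993
Step 3: L = 1794335.8114 * 0.993 = 1781775.5 N

1781775.5


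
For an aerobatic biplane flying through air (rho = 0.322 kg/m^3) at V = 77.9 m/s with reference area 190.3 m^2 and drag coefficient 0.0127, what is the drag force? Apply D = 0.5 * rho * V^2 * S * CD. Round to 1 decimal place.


Step 1: Dynamic pressure q = 0.5 * 0.322 * 77.9^2 = 977.014 Pa
Step 2: Drag D = q * S * CD = 977.014 * 190.3 * 0.0127
Step 3: D = 2361.3 N

2361.3


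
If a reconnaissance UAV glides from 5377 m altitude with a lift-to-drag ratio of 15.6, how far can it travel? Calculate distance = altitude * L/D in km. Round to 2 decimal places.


Step 1: Glide distance = altitude * L/D = 5377 * 15.6 = 83881.2 m
Step 2: Convert to km: 83881.2 / 1000 = 83.88 km

83.88


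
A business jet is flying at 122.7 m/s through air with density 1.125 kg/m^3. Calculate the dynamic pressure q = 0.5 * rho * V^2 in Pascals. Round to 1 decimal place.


Step 1: V^2 = 122.7^2 = 15055.29
Step 2: q = 0.5 * 1.125 * 15055.29
Step 3: q = 8468.6 Pa

8468.6


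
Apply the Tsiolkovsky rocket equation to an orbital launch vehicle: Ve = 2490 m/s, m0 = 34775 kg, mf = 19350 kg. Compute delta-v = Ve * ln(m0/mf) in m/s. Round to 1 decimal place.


Step 1: Mass ratio m0/mf = 34775 / 19350 = 1.797158
Step 2: ln(1.797158) = 0.586206
Step 3: delta-v = 2490 * 0.586206 = 1459.7 m/s

1459.7


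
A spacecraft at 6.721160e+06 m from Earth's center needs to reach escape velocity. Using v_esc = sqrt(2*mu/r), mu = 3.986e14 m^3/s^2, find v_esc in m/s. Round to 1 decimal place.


Step 1: 2*mu/r = 2 * 3.986e14 / 6.721160e+06 = 118610477.9532
Step 2: v_esc = sqrt(118610477.9532) = 10890.8 m/s

10890.8


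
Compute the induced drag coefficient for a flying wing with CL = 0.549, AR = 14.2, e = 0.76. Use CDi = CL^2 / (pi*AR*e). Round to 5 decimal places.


Step 1: CL^2 = 0.549^2 = 0.301401
Step 2: pi * AR * e = 3.14159 * 14.2 * 0.76 = 33.904068
Step 3: CDi = 0.301401 / 33.904068 = 0.00889

0.00889


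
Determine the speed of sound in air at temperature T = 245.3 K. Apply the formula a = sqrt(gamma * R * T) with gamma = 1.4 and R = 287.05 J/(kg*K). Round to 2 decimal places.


Step 1: gamma * R * T = 1.4 * 287.05 * 245.3 = 98578.711
Step 2: a = sqrt(98578.711) = 313.97 m/s

313.97


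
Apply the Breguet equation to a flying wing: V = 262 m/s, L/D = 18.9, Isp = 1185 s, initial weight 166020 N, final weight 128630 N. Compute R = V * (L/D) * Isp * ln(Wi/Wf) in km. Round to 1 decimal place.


Step 1: Coefficient = V * (L/D) * Isp = 262 * 18.9 * 1185 = 5867883.0 m
Step 2: Wi/Wf = 166020 / 128630 = 1.290679
Step 3: ln(1.290679) = 0.255168
Step 4: R = 5867883.0 * 0.255168 = 1497297.1 m = 1497.3 km

1497.3


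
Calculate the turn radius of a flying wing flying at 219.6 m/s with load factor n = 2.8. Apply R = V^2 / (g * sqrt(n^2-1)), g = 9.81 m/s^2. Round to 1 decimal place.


Step 1: V^2 = 219.6^2 = 48224.16
Step 2: n^2 - 1 = 2.8^2 - 1 = 6.84
Step 3: sqrt(6.84) = 2.615339
Step 4: R = 48224.16 / (9.81 * 2.615339) = 1879.6 m

1879.6


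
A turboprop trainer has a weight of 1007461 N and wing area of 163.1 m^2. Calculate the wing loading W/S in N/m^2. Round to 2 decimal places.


Step 1: Wing loading = W / S = 1007461 / 163.1
Step 2: Wing loading = 6176.95 N/m^2

6176.95


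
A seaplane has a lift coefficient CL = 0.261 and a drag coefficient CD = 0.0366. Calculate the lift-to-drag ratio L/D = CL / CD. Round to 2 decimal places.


Step 1: L/D = CL / CD = 0.261 / 0.0366
Step 2: L/D = 7.13

7.13


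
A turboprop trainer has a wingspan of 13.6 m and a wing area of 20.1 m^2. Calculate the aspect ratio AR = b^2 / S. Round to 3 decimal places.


Step 1: b^2 = 13.6^2 = 184.96
Step 2: AR = 184.96 / 20.1 = 9.202

9.202


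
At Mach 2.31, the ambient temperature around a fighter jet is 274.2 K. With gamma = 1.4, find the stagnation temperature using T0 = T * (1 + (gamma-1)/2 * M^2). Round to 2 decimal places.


Step 1: (gamma-1)/2 = 0.2
Step 2: M^2 = 5.3361
Step 3: 1 + 0.2 * 5.3361 = 2.06722
Step 4: T0 = 274.2 * 2.06722 = 566.83 K

566.83


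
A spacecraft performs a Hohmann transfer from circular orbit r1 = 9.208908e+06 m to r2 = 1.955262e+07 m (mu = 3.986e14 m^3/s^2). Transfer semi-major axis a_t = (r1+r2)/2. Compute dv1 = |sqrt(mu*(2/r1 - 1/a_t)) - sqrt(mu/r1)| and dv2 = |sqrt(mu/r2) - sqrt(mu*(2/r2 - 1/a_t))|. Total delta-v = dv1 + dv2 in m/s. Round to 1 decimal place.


Step 1: Transfer semi-major axis a_t = (9.208908e+06 + 1.955262e+07) / 2 = 1.438076e+07 m
Step 2: v1 (circular at r1) = sqrt(mu/r1) = 6579.07 m/s
Step 3: v_t1 = sqrt(mu*(2/r1 - 1/a_t)) = 7671.43 m/s
Step 4: dv1 = |7671.43 - 6579.07| = 1092.35 m/s
Step 5: v2 (circular at r2) = 4515.09 m/s, v_t2 = 3613.09 m/s
Step 6: dv2 = |4515.09 - 3613.09| = 901.99 m/s
Step 7: Total delta-v = 1092.35 + 901.99 = 1994.3 m/s

1994.3


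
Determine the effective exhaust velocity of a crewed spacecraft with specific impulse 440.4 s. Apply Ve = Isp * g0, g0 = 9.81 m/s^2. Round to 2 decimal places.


Step 1: Ve = Isp * g0 = 440.4 * 9.81
Step 2: Ve = 4320.32 m/s

4320.32


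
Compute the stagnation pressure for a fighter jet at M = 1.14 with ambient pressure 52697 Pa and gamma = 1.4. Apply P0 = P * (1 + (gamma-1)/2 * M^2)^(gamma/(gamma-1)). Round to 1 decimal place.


Step 1: (gamma-1)/2 * M^2 = 0.2 * 1.2996 = 0.25992
Step 2: 1 + 0.25992 = 1.25992
Step 3: Exponent gamma/(gamma-1) = 3.5
Step 4: P0 = 52697 * 1.25992^3.5 = 118300.4 Pa

118300.4


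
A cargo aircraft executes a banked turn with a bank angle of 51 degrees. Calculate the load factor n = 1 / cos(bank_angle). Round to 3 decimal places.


Step 1: Convert 51 degrees to radians = 0.890118
Step 2: cos(51 deg) = 0.62932
Step 3: n = 1 / 0.62932 = 1.589

1.589


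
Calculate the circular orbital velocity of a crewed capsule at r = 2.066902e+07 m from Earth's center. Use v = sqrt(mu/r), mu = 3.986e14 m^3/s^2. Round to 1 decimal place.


Step 1: mu / r = 3.986e14 / 2.066902e+07 = 19284900.7839
Step 2: v = sqrt(19284900.7839) = 4391.5 m/s

4391.5


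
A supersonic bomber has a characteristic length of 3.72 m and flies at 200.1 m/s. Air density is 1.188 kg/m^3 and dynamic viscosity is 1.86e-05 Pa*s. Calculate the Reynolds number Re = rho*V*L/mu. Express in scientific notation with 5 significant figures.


Step 1: Numerator = rho * V * L = 1.188 * 200.1 * 3.72 = 884.313936
Step 2: Re = 884.313936 / 1.86e-05
Step 3: Re = 4.7544e+07

4.7544e+07


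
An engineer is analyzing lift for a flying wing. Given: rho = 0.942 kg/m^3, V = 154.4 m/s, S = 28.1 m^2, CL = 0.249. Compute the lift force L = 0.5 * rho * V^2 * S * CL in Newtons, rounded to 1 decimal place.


Step 1: Calculate dynamic pressure q = 0.5 * 0.942 * 154.4^2 = 0.5 * 0.942 * 23839.36 = 11228.3386 Pa
Step 2: Multiply by wing area and lift coefficient: L = 11228.3386 * 28.1 * 0.249
Step 3: L = 315516.3135 * 0.249 = 78563.6 N

78563.6


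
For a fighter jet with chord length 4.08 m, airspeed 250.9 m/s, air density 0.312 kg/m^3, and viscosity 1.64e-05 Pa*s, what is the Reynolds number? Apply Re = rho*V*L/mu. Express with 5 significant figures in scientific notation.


Step 1: Numerator = rho * V * L = 0.312 * 250.9 * 4.08 = 319.385664
Step 2: Re = 319.385664 / 1.64e-05
Step 3: Re = 1.9475e+07

1.9475e+07


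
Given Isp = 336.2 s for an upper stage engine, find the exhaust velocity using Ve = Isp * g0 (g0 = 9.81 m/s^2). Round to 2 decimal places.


Step 1: Ve = Isp * g0 = 336.2 * 9.81
Step 2: Ve = 3298.12 m/s

3298.12


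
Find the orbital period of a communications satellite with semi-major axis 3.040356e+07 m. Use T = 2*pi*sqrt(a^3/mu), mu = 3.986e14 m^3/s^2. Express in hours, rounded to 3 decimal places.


Step 1: a^3 / mu = 2.810434e+22 / 3.986e14 = 7.050761e+07
Step 2: sqrt(7.050761e+07) = 8396.8812 s
Step 3: T = 2*pi * 8396.8812 = 52759.16 s
Step 4: T in hours = 52759.16 / 3600 = 14.655 hours

14.655


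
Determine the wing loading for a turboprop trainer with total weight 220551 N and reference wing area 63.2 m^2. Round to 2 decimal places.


Step 1: Wing loading = W / S = 220551 / 63.2
Step 2: Wing loading = 3489.73 N/m^2

3489.73


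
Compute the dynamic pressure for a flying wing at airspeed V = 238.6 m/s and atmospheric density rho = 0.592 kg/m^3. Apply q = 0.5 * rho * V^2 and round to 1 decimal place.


Step 1: V^2 = 238.6^2 = 56929.96
Step 2: q = 0.5 * 0.592 * 56929.96
Step 3: q = 16851.3 Pa

16851.3


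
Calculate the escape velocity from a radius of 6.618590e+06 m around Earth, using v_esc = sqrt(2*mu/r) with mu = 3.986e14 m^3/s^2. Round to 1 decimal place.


Step 1: 2*mu/r = 2 * 3.986e14 / 6.618590e+06 = 120448615.1884
Step 2: v_esc = sqrt(120448615.1884) = 10974.9 m/s

10974.9


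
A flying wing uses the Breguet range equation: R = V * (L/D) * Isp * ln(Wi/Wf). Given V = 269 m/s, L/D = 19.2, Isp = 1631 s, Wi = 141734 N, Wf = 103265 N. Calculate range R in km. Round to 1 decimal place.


Step 1: Coefficient = V * (L/D) * Isp = 269 * 19.2 * 1631 = 8423788.8 m
Step 2: Wi/Wf = 141734 / 103265 = 1.372527
Step 3: ln(1.372527) = 0.316654
Step 4: R = 8423788.8 * 0.316654 = 2667422.7 m = 2667.4 km

2667.4


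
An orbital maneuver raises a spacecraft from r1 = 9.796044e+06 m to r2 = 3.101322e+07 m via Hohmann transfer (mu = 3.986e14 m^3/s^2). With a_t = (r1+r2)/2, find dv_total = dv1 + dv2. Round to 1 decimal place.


Step 1: Transfer semi-major axis a_t = (9.796044e+06 + 3.101322e+07) / 2 = 2.040463e+07 m
Step 2: v1 (circular at r1) = sqrt(mu/r1) = 6378.86 m/s
Step 3: v_t1 = sqrt(mu*(2/r1 - 1/a_t)) = 7864.16 m/s
Step 4: dv1 = |7864.16 - 6378.86| = 1485.3 m/s
Step 5: v2 (circular at r2) = 3585.05 m/s, v_t2 = 2484.03 m/s
Step 6: dv2 = |3585.05 - 2484.03| = 1101.02 m/s
Step 7: Total delta-v = 1485.3 + 1101.02 = 2586.3 m/s

2586.3


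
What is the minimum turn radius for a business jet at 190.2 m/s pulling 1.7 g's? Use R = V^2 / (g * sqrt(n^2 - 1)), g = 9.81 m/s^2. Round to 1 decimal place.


Step 1: V^2 = 190.2^2 = 36176.04
Step 2: n^2 - 1 = 1.7^2 - 1 = 1.89
Step 3: sqrt(1.89) = 1.374773
Step 4: R = 36176.04 / (9.81 * 1.374773) = 2682.4 m

2682.4


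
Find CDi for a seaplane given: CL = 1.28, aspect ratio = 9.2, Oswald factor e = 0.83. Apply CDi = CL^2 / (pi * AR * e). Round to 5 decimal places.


Step 1: CL^2 = 1.28^2 = 1.6384
Step 2: pi * AR * e = 3.14159 * 9.2 * 0.83 = 23.989202
Step 3: CDi = 1.6384 / 23.989202 = 0.06830

0.06830


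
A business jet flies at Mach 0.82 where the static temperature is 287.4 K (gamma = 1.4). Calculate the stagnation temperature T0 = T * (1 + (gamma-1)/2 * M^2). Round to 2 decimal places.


Step 1: (gamma-1)/2 = 0.2
Step 2: M^2 = 0.6724
Step 3: 1 + 0.2 * 0.6724 = 1.13448
Step 4: T0 = 287.4 * 1.13448 = 326.05 K

326.05


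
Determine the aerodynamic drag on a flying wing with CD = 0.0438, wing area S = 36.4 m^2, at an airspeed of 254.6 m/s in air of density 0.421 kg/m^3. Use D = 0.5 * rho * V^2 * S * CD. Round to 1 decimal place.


Step 1: Dynamic pressure q = 0.5 * 0.421 * 254.6^2 = 13644.8542 Pa
Step 2: Drag D = q * S * CD = 13644.8542 * 36.4 * 0.0438
Step 3: D = 21754.3 N

21754.3


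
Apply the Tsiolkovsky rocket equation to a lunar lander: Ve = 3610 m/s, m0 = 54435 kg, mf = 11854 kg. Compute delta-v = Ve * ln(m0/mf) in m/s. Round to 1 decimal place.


Step 1: Mass ratio m0/mf = 54435 / 11854 = 4.592121
Step 2: ln(4.592121) = 1.524342
Step 3: delta-v = 3610 * 1.524342 = 5502.9 m/s

5502.9


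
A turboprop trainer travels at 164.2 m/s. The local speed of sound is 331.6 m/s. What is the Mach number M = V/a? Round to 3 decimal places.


Step 1: M = V / a = 164.2 / 331.6
Step 2: M = 0.495

0.495


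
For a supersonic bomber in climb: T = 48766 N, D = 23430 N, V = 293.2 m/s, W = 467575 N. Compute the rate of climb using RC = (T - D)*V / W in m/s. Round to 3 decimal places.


Step 1: Excess thrust = T - D = 48766 - 23430 = 25336 N
Step 2: Excess power = 25336 * 293.2 = 7428515.2 W
Step 3: RC = 7428515.2 / 467575 = 15.887 m/s

15.887


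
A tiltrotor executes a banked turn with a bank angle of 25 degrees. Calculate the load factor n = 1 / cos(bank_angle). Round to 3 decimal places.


Step 1: Convert 25 degrees to radians = 0.436332
Step 2: cos(25 deg) = 0.906308
Step 3: n = 1 / 0.906308 = 1.103

1.103


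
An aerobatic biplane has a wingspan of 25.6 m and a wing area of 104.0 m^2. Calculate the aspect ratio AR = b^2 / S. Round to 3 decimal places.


Step 1: b^2 = 25.6^2 = 655.36
Step 2: AR = 655.36 / 104.0 = 6.302

6.302


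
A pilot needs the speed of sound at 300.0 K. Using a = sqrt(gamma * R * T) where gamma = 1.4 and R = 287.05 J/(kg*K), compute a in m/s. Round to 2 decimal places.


Step 1: gamma * R * T = 1.4 * 287.05 * 300.0 = 120561.0
Step 2: a = sqrt(120561.0) = 347.22 m/s

347.22


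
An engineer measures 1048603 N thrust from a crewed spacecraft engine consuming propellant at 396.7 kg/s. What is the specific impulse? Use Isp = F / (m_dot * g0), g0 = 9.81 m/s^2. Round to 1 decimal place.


Step 1: m_dot * g0 = 396.7 * 9.81 = 3891.63
Step 2: Isp = 1048603 / 3891.63 = 269.5 s

269.5


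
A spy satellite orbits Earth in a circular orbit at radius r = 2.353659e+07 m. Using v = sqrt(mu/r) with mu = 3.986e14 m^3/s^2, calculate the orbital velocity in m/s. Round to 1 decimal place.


Step 1: mu / r = 3.986e14 / 2.353659e+07 = 16935333.4531
Step 2: v = sqrt(16935333.4531) = 4115.3 m/s

4115.3


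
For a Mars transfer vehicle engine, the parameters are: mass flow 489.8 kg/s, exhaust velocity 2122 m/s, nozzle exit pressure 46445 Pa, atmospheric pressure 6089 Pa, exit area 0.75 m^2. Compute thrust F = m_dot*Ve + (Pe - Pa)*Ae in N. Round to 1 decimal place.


Step 1: Momentum thrust = m_dot * Ve = 489.8 * 2122 = 1039355.6 N
Step 2: Pressure thrust = (Pe - Pa) * Ae = (46445 - 6089) * 0.75 = 30267.00 N
Step 3: Total thrust F = 1039355.6 + 30267.00 = 1069622.6 N

1069622.6


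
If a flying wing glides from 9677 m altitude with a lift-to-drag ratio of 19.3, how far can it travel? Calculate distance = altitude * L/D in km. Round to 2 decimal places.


Step 1: Glide distance = altitude * L/D = 9677 * 19.3 = 186766.1 m
Step 2: Convert to km: 186766.1 / 1000 = 186.77 km

186.77


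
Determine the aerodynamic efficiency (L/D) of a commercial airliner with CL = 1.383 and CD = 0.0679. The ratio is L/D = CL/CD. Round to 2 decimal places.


Step 1: L/D = CL / CD = 1.383 / 0.0679
Step 2: L/D = 20.37

20.37


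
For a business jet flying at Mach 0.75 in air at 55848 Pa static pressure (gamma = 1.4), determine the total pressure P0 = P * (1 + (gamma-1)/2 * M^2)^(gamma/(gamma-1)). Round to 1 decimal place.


Step 1: (gamma-1)/2 * M^2 = 0.2 * 0.5625 = 0.1125
Step 2: 1 + 0.1125 = 1.1125
Step 3: Exponent gamma/(gamma-1) = 3.5
Step 4: P0 = 55848 * 1.1125^3.5 = 81106.9 Pa

81106.9


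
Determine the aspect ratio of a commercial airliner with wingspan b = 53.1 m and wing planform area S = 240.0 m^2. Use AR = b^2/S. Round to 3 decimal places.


Step 1: b^2 = 53.1^2 = 2819.61
Step 2: AR = 2819.61 / 240.0 = 11.748

11.748


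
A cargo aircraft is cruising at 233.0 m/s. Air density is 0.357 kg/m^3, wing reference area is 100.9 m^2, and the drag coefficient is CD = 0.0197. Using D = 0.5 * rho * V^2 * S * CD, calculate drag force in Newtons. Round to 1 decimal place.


Step 1: Dynamic pressure q = 0.5 * 0.357 * 233.0^2 = 9690.5865 Pa
Step 2: Drag D = q * S * CD = 9690.5865 * 100.9 * 0.0197
Step 3: D = 19262.3 N

19262.3


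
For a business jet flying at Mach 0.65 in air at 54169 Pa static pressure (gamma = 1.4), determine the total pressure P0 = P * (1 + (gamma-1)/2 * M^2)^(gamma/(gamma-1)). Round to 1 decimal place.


Step 1: (gamma-1)/2 * M^2 = 0.2 * 0.4225 = 0.0845
Step 2: 1 + 0.0845 = 1.0845
Step 3: Exponent gamma/(gamma-1) = 3.5
Step 4: P0 = 54169 * 1.0845^3.5 = 71953.9 Pa

71953.9


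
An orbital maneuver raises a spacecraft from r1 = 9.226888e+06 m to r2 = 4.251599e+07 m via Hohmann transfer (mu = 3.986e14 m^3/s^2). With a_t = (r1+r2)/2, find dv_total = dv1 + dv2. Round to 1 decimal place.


Step 1: Transfer semi-major axis a_t = (9.226888e+06 + 4.251599e+07) / 2 = 2.587144e+07 m
Step 2: v1 (circular at r1) = sqrt(mu/r1) = 6572.66 m/s
Step 3: v_t1 = sqrt(mu*(2/r1 - 1/a_t)) = 8425.72 m/s
Step 4: dv1 = |8425.72 - 6572.66| = 1853.06 m/s
Step 5: v2 (circular at r2) = 3061.91 m/s, v_t2 = 1828.56 m/s
Step 6: dv2 = |3061.91 - 1828.56| = 1233.35 m/s
Step 7: Total delta-v = 1853.06 + 1233.35 = 3086.4 m/s

3086.4


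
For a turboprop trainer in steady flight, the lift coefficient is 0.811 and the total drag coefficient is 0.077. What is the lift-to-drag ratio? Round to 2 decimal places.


Step 1: L/D = CL / CD = 0.811 / 0.077
Step 2: L/D = 10.53

10.53


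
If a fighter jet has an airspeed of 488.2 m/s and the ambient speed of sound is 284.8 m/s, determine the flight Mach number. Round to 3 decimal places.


Step 1: M = V / a = 488.2 / 284.8
Step 2: M = 1.714

1.714


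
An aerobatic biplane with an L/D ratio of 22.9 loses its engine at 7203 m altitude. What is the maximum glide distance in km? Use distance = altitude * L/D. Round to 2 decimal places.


Step 1: Glide distance = altitude * L/D = 7203 * 22.9 = 164948.7 m
Step 2: Convert to km: 164948.7 / 1000 = 164.95 km

164.95


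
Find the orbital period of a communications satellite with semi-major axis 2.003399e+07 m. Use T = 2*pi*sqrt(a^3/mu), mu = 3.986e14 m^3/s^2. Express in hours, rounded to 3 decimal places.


Step 1: a^3 / mu = 8.040857e+21 / 3.986e14 = 2.017275e+07
Step 2: sqrt(2.017275e+07) = 4491.4082 s
Step 3: T = 2*pi * 4491.4082 = 28220.35 s
Step 4: T in hours = 28220.35 / 3600 = 7.839 hours

7.839


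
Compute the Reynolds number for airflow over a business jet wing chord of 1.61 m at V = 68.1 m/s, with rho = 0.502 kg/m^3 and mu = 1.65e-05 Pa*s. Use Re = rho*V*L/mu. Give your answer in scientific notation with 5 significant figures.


Step 1: Numerator = rho * V * L = 0.502 * 68.1 * 1.61 = 55.039782
Step 2: Re = 55.039782 / 1.65e-05
Step 3: Re = 3.3357e+06

3.3357e+06


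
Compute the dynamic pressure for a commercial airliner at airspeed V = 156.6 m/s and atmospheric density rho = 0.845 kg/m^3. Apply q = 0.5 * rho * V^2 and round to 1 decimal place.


Step 1: V^2 = 156.6^2 = 24523.56
Step 2: q = 0.5 * 0.845 * 24523.56
Step 3: q = 10361.2 Pa

10361.2


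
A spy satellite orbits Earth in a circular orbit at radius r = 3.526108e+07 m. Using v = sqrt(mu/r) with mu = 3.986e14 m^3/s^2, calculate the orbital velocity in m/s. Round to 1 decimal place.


Step 1: mu / r = 3.986e14 / 3.526108e+07 = 11304248.1966
Step 2: v = sqrt(11304248.1966) = 3362.2 m/s

3362.2


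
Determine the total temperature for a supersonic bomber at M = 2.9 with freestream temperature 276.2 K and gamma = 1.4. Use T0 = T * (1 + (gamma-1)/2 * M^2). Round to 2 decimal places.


Step 1: (gamma-1)/2 = 0.2
Step 2: M^2 = 8.41
Step 3: 1 + 0.2 * 8.41 = 2.682
Step 4: T0 = 276.2 * 2.682 = 740.77 K

740.77


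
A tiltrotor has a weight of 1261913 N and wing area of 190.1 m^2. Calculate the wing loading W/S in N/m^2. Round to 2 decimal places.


Step 1: Wing loading = W / S = 1261913 / 190.1
Step 2: Wing loading = 6638.15 N/m^2

6638.15


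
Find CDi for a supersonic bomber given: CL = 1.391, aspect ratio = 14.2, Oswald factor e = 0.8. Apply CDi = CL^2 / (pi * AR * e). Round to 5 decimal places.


Step 1: CL^2 = 1.391^2 = 1.934881
Step 2: pi * AR * e = 3.14159 * 14.2 * 0.8 = 35.688493
Step 3: CDi = 1.934881 / 35.688493 = 0.05422

0.05422


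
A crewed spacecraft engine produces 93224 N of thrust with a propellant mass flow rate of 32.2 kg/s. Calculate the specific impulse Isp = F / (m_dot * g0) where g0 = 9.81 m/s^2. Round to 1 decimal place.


Step 1: m_dot * g0 = 32.2 * 9.81 = 315.88
Step 2: Isp = 93224 / 315.88 = 295.1 s

295.1


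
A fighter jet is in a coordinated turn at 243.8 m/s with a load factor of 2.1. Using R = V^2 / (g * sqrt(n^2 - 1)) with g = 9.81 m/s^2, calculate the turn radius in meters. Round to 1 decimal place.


Step 1: V^2 = 243.8^2 = 59438.44
Step 2: n^2 - 1 = 2.1^2 - 1 = 3.41
Step 3: sqrt(3.41) = 1.846619
Step 4: R = 59438.44 / (9.81 * 1.846619) = 3281.1 m

3281.1


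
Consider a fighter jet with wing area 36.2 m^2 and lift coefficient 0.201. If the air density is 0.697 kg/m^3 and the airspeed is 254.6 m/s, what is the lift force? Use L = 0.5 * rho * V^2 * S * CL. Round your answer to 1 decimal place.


Step 1: Calculate dynamic pressure q = 0.5 * 0.697 * 254.6^2 = 0.5 * 0.697 * 64821.16 = 22590.1743 Pa
Step 2: Multiply by wing area and lift coefficient: L = 22590.1743 * 36.2 * 0.201
Step 3: L = 817764.3082 * 0.201 = 164370.6 N

164370.6


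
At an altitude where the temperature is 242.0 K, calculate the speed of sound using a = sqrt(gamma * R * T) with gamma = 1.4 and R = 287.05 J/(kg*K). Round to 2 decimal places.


Step 1: gamma * R * T = 1.4 * 287.05 * 242.0 = 97252.54
Step 2: a = sqrt(97252.54) = 311.85 m/s

311.85


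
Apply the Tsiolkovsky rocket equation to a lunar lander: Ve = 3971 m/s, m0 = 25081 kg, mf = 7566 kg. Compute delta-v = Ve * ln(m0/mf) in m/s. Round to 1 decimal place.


Step 1: Mass ratio m0/mf = 25081 / 7566 = 3.314962
Step 2: ln(3.314962) = 1.198446
Step 3: delta-v = 3971 * 1.198446 = 4759.0 m/s

4759.0


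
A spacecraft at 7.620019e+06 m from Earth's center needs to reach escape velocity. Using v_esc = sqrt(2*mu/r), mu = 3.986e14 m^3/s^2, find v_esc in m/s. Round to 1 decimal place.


Step 1: 2*mu/r = 2 * 3.986e14 / 7.620019e+06 = 104619161.7108
Step 2: v_esc = sqrt(104619161.7108) = 10228.4 m/s

10228.4


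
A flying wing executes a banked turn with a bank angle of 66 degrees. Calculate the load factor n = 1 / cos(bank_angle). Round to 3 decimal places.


Step 1: Convert 66 degrees to radians = 1.151917
Step 2: cos(66 deg) = 0.406737
Step 3: n = 1 / 0.406737 = 2.459

2.459


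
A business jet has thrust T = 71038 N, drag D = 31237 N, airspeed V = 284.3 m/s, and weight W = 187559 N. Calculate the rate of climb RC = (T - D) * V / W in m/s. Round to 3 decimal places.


Step 1: Excess thrust = T - D = 71038 - 31237 = 39801 N
Step 2: Excess power = 39801 * 284.3 = 11315424.3 W
Step 3: RC = 11315424.3 / 187559 = 60.330 m/s

60.330


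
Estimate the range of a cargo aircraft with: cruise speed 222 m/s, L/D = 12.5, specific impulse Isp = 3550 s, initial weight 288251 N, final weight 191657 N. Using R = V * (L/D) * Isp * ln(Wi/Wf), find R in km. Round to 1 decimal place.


Step 1: Coefficient = V * (L/D) * Isp = 222 * 12.5 * 3550 = 9851250.0 m
Step 2: Wi/Wf = 288251 / 191657 = 1.503994
Step 3: ln(1.503994) = 0.408124
Step 4: R = 9851250.0 * 0.408124 = 4020534.6 m = 4020.5 km

4020.5


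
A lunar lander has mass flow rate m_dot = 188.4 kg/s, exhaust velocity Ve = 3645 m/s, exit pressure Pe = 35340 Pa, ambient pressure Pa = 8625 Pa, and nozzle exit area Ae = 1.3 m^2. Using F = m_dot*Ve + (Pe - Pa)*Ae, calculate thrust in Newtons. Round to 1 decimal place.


Step 1: Momentum thrust = m_dot * Ve = 188.4 * 3645 = 686718.0 N
Step 2: Pressure thrust = (Pe - Pa) * Ae = (35340 - 8625) * 1.3 = 34729.5 N
Step 3: Total thrust F = 686718.0 + 34729.5 = 721447.5 N

721447.5


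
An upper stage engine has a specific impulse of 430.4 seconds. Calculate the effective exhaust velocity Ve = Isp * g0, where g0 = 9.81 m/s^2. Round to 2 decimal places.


Step 1: Ve = Isp * g0 = 430.4 * 9.81
Step 2: Ve = 4222.22 m/s

4222.22


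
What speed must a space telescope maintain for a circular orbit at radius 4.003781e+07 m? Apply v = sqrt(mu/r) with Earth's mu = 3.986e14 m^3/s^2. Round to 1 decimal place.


Step 1: mu / r = 3.986e14 / 4.003781e+07 = 9955589.479
Step 2: v = sqrt(9955589.479) = 3155.2 m/s

3155.2


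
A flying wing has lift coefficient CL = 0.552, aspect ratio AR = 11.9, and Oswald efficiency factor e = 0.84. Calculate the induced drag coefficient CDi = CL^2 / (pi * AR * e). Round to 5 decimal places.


Step 1: CL^2 = 0.552^2 = 0.304704
Step 2: pi * AR * e = 3.14159 * 11.9 * 0.84 = 31.40336
Step 3: CDi = 0.304704 / 31.40336 = 0.00970

0.00970


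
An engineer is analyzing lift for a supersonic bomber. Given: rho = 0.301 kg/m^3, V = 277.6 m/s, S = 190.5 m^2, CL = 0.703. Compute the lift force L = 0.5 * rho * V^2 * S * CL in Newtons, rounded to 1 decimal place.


Step 1: Calculate dynamic pressure q = 0.5 * 0.301 * 277.6^2 = 0.5 * 0.301 * 77061.76 = 11597.7949 Pa
Step 2: Multiply by wing area and lift coefficient: L = 11597.7949 * 190.5 * 0.703
Step 3: L = 2209379.9246 * 0.703 = 1553194.1 N

1553194.1


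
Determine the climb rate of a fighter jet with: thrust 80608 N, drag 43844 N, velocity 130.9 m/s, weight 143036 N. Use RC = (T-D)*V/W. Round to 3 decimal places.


Step 1: Excess thrust = T - D = 80608 - 43844 = 36764 N
Step 2: Excess power = 36764 * 130.9 = 4812407.6 W
Step 3: RC = 4812407.6 / 143036 = 33.645 m/s

33.645


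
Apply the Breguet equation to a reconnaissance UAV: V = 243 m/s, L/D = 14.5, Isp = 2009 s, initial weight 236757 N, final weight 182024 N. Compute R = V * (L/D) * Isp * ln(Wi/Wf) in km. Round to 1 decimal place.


Step 1: Coefficient = V * (L/D) * Isp = 243 * 14.5 * 2009 = 7078711.5 m
Step 2: Wi/Wf = 236757 / 182024 = 1.300691
Step 3: ln(1.300691) = 0.262896
Step 4: R = 7078711.5 * 0.262896 = 1860963.2 m = 1861.0 km

1861.0


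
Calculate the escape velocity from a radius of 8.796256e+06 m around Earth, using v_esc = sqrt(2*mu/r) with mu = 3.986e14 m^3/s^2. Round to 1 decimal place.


Step 1: 2*mu/r = 2 * 3.986e14 / 8.796256e+06 = 90629467.8099
Step 2: v_esc = sqrt(90629467.8099) = 9520.0 m/s

9520.0


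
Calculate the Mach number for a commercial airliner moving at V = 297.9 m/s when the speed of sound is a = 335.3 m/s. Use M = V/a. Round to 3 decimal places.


Step 1: M = V / a = 297.9 / 335.3
Step 2: M = 0.888

0.888


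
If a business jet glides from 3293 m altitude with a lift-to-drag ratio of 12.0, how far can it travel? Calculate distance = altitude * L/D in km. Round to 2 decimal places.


Step 1: Glide distance = altitude * L/D = 3293 * 12.0 = 39516.0 m
Step 2: Convert to km: 39516.0 / 1000 = 39.52 km

39.52


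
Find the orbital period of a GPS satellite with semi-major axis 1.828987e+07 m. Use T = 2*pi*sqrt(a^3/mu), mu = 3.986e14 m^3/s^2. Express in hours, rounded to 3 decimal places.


Step 1: a^3 / mu = 6.118315e+21 / 3.986e14 = 1.534951e+07
Step 2: sqrt(1.534951e+07) = 3917.8453 s
Step 3: T = 2*pi * 3917.8453 = 24616.55 s
Step 4: T in hours = 24616.55 / 3600 = 6.838 hours

6.838


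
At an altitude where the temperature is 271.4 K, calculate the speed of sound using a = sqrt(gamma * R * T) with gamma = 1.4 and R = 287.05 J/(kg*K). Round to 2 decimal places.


Step 1: gamma * R * T = 1.4 * 287.05 * 271.4 = 109067.518
Step 2: a = sqrt(109067.518) = 330.25 m/s

330.25


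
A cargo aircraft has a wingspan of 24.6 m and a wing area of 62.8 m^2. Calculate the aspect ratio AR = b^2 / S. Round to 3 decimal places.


Step 1: b^2 = 24.6^2 = 605.16
Step 2: AR = 605.16 / 62.8 = 9.636

9.636


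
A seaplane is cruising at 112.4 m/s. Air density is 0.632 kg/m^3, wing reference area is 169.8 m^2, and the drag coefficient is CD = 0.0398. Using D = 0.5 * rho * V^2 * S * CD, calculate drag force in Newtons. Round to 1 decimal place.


Step 1: Dynamic pressure q = 0.5 * 0.632 * 112.4^2 = 3992.2682 Pa
Step 2: Drag D = q * S * CD = 3992.2682 * 169.8 * 0.0398
Step 3: D = 26979.9 N

26979.9


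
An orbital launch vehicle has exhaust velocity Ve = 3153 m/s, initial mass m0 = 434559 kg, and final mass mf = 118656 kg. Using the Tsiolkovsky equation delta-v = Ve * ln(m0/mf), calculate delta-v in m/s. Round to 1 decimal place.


Step 1: Mass ratio m0/mf = 434559 / 118656 = 3.662343
Step 2: ln(3.662343) = 1.298103
Step 3: delta-v = 3153 * 1.298103 = 4092.9 m/s

4092.9


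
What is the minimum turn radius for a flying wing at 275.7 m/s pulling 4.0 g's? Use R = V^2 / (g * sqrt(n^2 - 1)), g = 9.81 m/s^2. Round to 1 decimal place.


Step 1: V^2 = 275.7^2 = 76010.49
Step 2: n^2 - 1 = 4.0^2 - 1 = 15.0
Step 3: sqrt(15.0) = 3.872983
Step 4: R = 76010.49 / (9.81 * 3.872983) = 2000.6 m

2000.6


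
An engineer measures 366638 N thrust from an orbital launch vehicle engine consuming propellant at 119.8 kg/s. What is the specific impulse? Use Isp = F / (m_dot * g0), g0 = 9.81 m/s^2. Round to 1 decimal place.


Step 1: m_dot * g0 = 119.8 * 9.81 = 1175.24
Step 2: Isp = 366638 / 1175.24 = 312.0 s

312.0


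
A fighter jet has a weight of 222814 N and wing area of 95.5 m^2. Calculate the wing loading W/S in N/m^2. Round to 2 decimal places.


Step 1: Wing loading = W / S = 222814 / 95.5
Step 2: Wing loading = 2333.13 N/m^2

2333.13


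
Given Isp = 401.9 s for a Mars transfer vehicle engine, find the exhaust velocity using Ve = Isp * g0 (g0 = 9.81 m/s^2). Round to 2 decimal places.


Step 1: Ve = Isp * g0 = 401.9 * 9.81
Step 2: Ve = 3942.64 m/s

3942.64


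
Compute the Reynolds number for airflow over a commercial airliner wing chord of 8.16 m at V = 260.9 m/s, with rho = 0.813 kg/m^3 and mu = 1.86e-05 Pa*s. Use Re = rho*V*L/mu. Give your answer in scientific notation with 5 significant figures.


Step 1: Numerator = rho * V * L = 0.813 * 260.9 * 8.16 = 1730.831472
Step 2: Re = 1730.831472 / 1.86e-05
Step 3: Re = 9.3055e+07

9.3055e+07


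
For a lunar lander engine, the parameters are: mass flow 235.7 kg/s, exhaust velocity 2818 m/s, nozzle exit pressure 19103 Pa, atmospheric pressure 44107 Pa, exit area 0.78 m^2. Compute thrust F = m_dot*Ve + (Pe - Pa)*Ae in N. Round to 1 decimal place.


Step 1: Momentum thrust = m_dot * Ve = 235.7 * 2818 = 664202.6 N
Step 2: Pressure thrust = (Pe - Pa) * Ae = (19103 - 44107) * 0.78 = -19503.12 N
Step 3: Total thrust F = 664202.6 + -19503.12 = 644699.5 N

644699.5


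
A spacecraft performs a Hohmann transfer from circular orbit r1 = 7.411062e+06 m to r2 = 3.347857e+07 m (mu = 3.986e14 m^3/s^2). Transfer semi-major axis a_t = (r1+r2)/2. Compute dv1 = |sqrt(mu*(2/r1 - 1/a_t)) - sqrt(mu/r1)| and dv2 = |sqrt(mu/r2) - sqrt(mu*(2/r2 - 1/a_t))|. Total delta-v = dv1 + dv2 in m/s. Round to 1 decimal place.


Step 1: Transfer semi-major axis a_t = (7.411062e+06 + 3.347857e+07) / 2 = 2.044482e+07 m
Step 2: v1 (circular at r1) = sqrt(mu/r1) = 7333.79 m/s
Step 3: v_t1 = sqrt(mu*(2/r1 - 1/a_t)) = 9384.7 m/s
Step 4: dv1 = |9384.7 - 7333.79| = 2050.91 m/s
Step 5: v2 (circular at r2) = 3450.53 m/s, v_t2 = 2077.47 m/s
Step 6: dv2 = |3450.53 - 2077.47| = 1373.06 m/s
Step 7: Total delta-v = 2050.91 + 1373.06 = 3424.0 m/s

3424.0


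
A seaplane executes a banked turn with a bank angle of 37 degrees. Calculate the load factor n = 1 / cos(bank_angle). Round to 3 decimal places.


Step 1: Convert 37 degrees to radians = 0.645772
Step 2: cos(37 deg) = 0.798636
Step 3: n = 1 / 0.798636 = 1.252

1.252


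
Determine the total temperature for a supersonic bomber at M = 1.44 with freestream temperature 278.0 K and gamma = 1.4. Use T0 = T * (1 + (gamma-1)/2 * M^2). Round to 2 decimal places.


Step 1: (gamma-1)/2 = 0.2
Step 2: M^2 = 2.0736
Step 3: 1 + 0.2 * 2.0736 = 1.41472
Step 4: T0 = 278.0 * 1.41472 = 393.29 K

393.29


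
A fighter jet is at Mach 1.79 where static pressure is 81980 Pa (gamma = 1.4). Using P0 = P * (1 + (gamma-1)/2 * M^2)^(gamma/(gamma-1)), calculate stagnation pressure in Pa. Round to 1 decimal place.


Step 1: (gamma-1)/2 * M^2 = 0.2 * 3.2041 = 0.64082
Step 2: 1 + 0.64082 = 1.64082
Step 3: Exponent gamma/(gamma-1) = 3.5
Step 4: P0 = 81980 * 1.64082^3.5 = 463896.6 Pa

463896.6


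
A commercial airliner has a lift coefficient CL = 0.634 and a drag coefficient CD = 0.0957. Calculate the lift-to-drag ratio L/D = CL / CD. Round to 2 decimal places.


Step 1: L/D = CL / CD = 0.634 / 0.0957
Step 2: L/D = 6.62

6.62


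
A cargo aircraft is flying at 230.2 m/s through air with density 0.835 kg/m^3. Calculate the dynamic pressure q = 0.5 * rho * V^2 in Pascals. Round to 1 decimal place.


Step 1: V^2 = 230.2^2 = 52992.04
Step 2: q = 0.5 * 0.835 * 52992.04
Step 3: q = 22124.2 Pa

22124.2


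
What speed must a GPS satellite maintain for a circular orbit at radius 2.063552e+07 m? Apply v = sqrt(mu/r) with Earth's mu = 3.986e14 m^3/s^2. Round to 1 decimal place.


Step 1: mu / r = 3.986e14 / 2.063552e+07 = 19316208.1692
Step 2: v = sqrt(19316208.1692) = 4395.0 m/s

4395.0


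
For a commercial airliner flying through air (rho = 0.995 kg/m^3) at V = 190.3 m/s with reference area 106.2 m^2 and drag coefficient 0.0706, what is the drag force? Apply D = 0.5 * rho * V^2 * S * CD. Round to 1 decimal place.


Step 1: Dynamic pressure q = 0.5 * 0.995 * 190.3^2 = 18016.5098 Pa
Step 2: Drag D = q * S * CD = 18016.5098 * 106.2 * 0.0706
Step 3: D = 135082.7 N

135082.7


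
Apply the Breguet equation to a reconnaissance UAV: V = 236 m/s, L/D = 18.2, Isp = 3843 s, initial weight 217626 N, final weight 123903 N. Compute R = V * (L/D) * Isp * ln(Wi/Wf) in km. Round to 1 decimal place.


Step 1: Coefficient = V * (L/D) * Isp = 236 * 18.2 * 3843 = 16506453.6 m
Step 2: Wi/Wf = 217626 / 123903 = 1.756422
Step 3: ln(1.756422) = 0.563279
Step 4: R = 16506453.6 * 0.563279 = 9297738.5 m = 9297.7 km

9297.7


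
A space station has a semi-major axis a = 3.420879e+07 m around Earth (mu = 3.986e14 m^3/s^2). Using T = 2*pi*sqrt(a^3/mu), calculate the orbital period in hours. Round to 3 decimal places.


Step 1: a^3 / mu = 4.003254e+22 / 3.986e14 = 1.004329e+08
Step 2: sqrt(1.004329e+08) = 10021.6198 s
Step 3: T = 2*pi * 10021.6198 = 62967.69 s
Step 4: T in hours = 62967.69 / 3600 = 17.491 hours

17.491


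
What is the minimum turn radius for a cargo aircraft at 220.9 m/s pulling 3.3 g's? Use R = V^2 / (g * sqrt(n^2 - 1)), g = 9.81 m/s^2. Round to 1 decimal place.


Step 1: V^2 = 220.9^2 = 48796.81
Step 2: n^2 - 1 = 3.3^2 - 1 = 9.89
Step 3: sqrt(9.89) = 3.144837
Step 4: R = 48796.81 / (9.81 * 3.144837) = 1581.7 m

1581.7


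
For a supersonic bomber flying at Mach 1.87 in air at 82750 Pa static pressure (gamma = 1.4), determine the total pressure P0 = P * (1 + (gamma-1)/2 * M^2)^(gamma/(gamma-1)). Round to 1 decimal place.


Step 1: (gamma-1)/2 * M^2 = 0.2 * 3.4969 = 0.69938
Step 2: 1 + 0.69938 = 1.69938
Step 3: Exponent gamma/(gamma-1) = 3.5
Step 4: P0 = 82750 * 1.69938^3.5 = 529401.0 Pa

529401.0


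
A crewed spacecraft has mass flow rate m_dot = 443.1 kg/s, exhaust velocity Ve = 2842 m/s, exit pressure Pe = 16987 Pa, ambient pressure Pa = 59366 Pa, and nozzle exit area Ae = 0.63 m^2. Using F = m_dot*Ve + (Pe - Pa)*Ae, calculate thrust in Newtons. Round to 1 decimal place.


Step 1: Momentum thrust = m_dot * Ve = 443.1 * 2842 = 1259290.2 N
Step 2: Pressure thrust = (Pe - Pa) * Ae = (16987 - 59366) * 0.63 = -26698.77 N
Step 3: Total thrust F = 1259290.2 + -26698.77 = 1232591.4 N

1232591.4


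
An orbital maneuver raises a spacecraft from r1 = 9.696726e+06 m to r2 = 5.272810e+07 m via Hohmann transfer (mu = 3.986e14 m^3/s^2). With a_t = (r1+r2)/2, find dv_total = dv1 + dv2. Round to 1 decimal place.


Step 1: Transfer semi-major axis a_t = (9.696726e+06 + 5.272810e+07) / 2 = 3.121241e+07 m
Step 2: v1 (circular at r1) = sqrt(mu/r1) = 6411.45 m/s
Step 3: v_t1 = sqrt(mu*(2/r1 - 1/a_t)) = 8333.23 m/s
Step 4: dv1 = |8333.23 - 6411.45| = 1921.78 m/s
Step 5: v2 (circular at r2) = 2749.46 m/s, v_t2 = 1532.49 m/s
Step 6: dv2 = |2749.46 - 1532.49| = 1216.98 m/s
Step 7: Total delta-v = 1921.78 + 1216.98 = 3138.8 m/s

3138.8


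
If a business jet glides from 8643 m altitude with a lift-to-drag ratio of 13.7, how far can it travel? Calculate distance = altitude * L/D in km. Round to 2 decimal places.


Step 1: Glide distance = altitude * L/D = 8643 * 13.7 = 118409.1 m
Step 2: Convert to km: 118409.1 / 1000 = 118.41 km

118.41


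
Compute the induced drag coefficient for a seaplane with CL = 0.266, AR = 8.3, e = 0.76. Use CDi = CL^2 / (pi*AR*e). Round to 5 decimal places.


Step 1: CL^2 = 0.266^2 = 0.070756
Step 2: pi * AR * e = 3.14159 * 8.3 * 0.76 = 19.817166
Step 3: CDi = 0.070756 / 19.817166 = 0.00357

0.00357


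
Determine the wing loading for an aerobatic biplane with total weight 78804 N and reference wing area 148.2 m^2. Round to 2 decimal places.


Step 1: Wing loading = W / S = 78804 / 148.2
Step 2: Wing loading = 531.74 N/m^2

531.74


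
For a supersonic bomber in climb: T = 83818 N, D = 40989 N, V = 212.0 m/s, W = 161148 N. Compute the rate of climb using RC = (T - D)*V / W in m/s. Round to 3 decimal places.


Step 1: Excess thrust = T - D = 83818 - 40989 = 42829 N
Step 2: Excess power = 42829 * 212.0 = 9079748.0 W
Step 3: RC = 9079748.0 / 161148 = 56.344 m/s

56.344


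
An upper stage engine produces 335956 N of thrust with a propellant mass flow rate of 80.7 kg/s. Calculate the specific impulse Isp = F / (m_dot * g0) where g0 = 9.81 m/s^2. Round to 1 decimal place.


Step 1: m_dot * g0 = 80.7 * 9.81 = 791.67
Step 2: Isp = 335956 / 791.67 = 424.4 s

424.4


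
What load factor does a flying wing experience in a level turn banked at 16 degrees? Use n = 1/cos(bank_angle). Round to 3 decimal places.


Step 1: Convert 16 degrees to radians = 0.279253
Step 2: cos(16 deg) = 0.961262
Step 3: n = 1 / 0.961262 = 1.040

1.040


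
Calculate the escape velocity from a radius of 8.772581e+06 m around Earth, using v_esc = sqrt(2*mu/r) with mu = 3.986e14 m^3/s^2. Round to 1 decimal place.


Step 1: 2*mu/r = 2 * 3.986e14 / 8.772581e+06 = 90874054.0555
Step 2: v_esc = sqrt(90874054.0555) = 9532.8 m/s

9532.8


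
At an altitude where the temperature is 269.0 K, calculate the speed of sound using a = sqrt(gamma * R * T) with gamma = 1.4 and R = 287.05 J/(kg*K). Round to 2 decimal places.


Step 1: gamma * R * T = 1.4 * 287.05 * 269.0 = 108103.03
Step 2: a = sqrt(108103.03) = 328.79 m/s

328.79
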